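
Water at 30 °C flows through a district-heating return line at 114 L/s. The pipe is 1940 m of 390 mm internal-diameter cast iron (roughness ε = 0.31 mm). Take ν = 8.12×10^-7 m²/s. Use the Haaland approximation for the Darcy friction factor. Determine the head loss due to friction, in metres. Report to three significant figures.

V = 4Q/(πD²) = 4·0.114/(π·0.390²) = 0.9543 m/s
Re = VD/ν = 0.9543·0.390/8.12×10^-7 = 4.58×10^5 → turbulent
ε/D = 0.31/390 = 7.95×10^-4
Haaland: f = 0.01929
h_f = f(L/D)V²/(2g) = 0.01929·(1940/0.390)·0.9543²/(2·9.81) = 4.453 m

h_f ≈ 4.45 m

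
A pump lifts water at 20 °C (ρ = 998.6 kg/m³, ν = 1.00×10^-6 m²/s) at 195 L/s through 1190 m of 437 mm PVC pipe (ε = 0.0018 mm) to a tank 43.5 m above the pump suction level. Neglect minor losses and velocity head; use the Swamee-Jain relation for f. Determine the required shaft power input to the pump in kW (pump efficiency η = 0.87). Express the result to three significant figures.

V = 4Q/(πD²) = 1.300 m/s; Re = 5.68×10^5; ε/D = 4.12×10^-6; f = 0.01287
h_f = f(L/D)V²/2g = 3.019 m
Total head H = z + h_f = 43.5 + 3.019 = 46.52 m
P_hyd = ρgQH = 998.6·9.81·0.195·46.52 = 88.86 kW
P_shaft = P_hyd/η = 88.86/0.87 = 102.1 kW

P_shaft ≈ 102 kW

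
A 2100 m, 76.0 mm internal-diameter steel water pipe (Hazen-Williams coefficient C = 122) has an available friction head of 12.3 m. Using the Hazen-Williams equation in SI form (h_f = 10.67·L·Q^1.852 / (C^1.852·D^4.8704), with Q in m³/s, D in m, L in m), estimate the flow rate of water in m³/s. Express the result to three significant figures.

Q ≈ 0.00241 m³/s

Rearranging: Q = [h_f·C^1.852·D^4.8704 / (10.67·L)]^(1/1.852)
Q = [12.3·122^1.852·0.0760^4.8704 / (10.67·2100)]^0.540 = 0.002413 m³/s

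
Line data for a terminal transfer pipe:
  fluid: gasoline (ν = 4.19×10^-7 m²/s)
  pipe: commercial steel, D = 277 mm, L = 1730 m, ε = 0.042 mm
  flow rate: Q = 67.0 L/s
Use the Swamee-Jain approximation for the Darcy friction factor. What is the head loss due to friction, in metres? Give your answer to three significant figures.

h_f ≈ 5.72 m

V = 4Q/(πD²) = 4·0.0670/(π·0.277²) = 1.112 m/s
Re = VD/ν = 1.112·0.277/4.19×10^-7 = 7.35×10^5 → turbulent
ε/D = 0.042/277 = 1.52×10^-4
Swamee-Jain: f = 0.01453
h_f = f(L/D)V²/(2g) = 0.01453·(1730/0.277)·1.112²/(2·9.81) = 5.717 m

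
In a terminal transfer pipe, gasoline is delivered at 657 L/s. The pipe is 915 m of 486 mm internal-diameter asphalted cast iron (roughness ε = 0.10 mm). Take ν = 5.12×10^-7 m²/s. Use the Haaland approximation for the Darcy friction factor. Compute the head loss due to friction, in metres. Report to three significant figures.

V = 4Q/(πD²) = 4·0.657/(π·0.486²) = 3.542 m/s
Re = VD/ν = 3.542·0.486/5.12×10^-7 = 3.36×10^6 → turbulent
ε/D = 0.10/486 = 2.06×10^-4
Haaland: f = 0.01410
h_f = f(L/D)V²/(2g) = 0.01410·(915/0.486)·3.542²/(2·9.81) = 16.97 m

h_f ≈ 17.0 m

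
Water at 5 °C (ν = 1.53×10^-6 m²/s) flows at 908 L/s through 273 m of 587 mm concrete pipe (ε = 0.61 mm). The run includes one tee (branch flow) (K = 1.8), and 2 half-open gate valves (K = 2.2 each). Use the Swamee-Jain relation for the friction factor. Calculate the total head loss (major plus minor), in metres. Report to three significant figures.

H_L ≈ 8.93 m

V = 4Q/(πD²) = 3.355 m/s; V²/2g = 0.5738 m
Re = 1.29×10^6, ε/D = 0.00104 → f = 0.02013 (Swamee-Jain)
Major: h_f = f(L/D)·V²/2g = 0.02013·465.1·0.5738 = 5.371 m
Minor: ΣK = 6.20; h_m = ΣK·V²/2g = 3.557 m
Total H_L = 5.371 + 3.557 = 8.929 m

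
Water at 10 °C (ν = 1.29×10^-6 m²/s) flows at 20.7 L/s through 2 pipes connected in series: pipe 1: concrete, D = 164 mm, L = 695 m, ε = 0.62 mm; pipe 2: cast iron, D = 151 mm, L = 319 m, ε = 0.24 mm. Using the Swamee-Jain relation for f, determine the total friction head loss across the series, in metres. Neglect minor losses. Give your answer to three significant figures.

H ≈ 9.45 m

Pipe 1: V = 0.9799 m/s, Re = 1.25×10^5, ε/D = 0.00378, f = 0.02909, h_1 = f(L/D)V²/2g = 6.034 m
Pipe 2: V = 1.156 m/s, Re = 1.35×10^5, ε/D = 0.00159, f = 0.02373, h_2 = f(L/D)V²/2g = 3.414 m
Series → Q common, losses add: H = Σh = 9.448 m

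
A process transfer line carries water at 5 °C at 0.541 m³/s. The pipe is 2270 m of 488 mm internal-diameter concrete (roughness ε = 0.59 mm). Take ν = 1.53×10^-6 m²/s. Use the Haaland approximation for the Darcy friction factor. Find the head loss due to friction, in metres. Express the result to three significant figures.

V = 4Q/(πD²) = 4·0.541/(π·0.488²) = 2.892 m/s
Re = VD/ν = 2.892·0.488/1.53×10^-6 = 9.23×10^5 → turbulent
ε/D = 0.59/488 = 0.00121
Haaland: f = 0.02087
h_f = f(L/D)V²/(2g) = 0.02087·(2270/0.488)·2.892²/(2·9.81) = 41.39 m

h_f ≈ 41.4 m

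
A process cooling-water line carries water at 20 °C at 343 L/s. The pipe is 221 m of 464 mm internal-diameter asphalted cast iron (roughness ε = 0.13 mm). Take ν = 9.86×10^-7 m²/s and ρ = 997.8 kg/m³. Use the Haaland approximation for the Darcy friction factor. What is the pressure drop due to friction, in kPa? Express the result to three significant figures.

V = 4Q/(πD²) = 4·0.343/(π·0.464²) = 2.028 m/s
Re = VD/ν = 2.028·0.464/9.86×10^-7 = 9.55×10^5 → turbulent
ε/D = 0.13/464 = 2.80×10^-4
Haaland: f = 0.01545
h_f = f(L/D)V²/(2g) = 0.01545·(221/0.464)·2.028²/(2·9.81) = 1.543 m
Δp = ρg·h_f = 997.8·9.81·1.543 = 15.10 kPa

Δp ≈ 15.1 kPa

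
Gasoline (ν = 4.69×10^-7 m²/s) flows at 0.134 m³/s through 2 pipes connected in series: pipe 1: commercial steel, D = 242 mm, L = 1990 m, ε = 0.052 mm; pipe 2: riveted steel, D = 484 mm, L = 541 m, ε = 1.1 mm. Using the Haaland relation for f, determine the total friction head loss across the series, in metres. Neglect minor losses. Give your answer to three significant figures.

H ≈ 52.4 m

Pipe 1: V = 2.913 m/s, Re = 1.50×10^6, ε/D = 2.15×10^-4, f = 0.01451, h_1 = f(L/D)V²/2g = 51.62 m
Pipe 2: V = 0.7283 m/s, Re = 7.52×10^5, ε/D = 0.00227, f = 0.02448, h_2 = f(L/D)V²/2g = 0.7399 m
Series → Q common, losses add: H = Σh = 52.36 m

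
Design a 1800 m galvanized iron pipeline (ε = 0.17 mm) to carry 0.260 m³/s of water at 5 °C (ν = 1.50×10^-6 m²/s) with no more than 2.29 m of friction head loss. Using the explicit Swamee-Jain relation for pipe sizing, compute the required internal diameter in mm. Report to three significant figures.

D ≈ 601 mm

Swamee-Jain (Type III): D = 0.66·[ε^1.25·(LQ²/(gh_f))^4.75 + ν·Q^9.4·(L/(gh_f))^5.2]^0.04
LQ²/(gh_f) = 5.416; L/(gh_f) = 80.12
Term 1 = ε^1.25·(…)^4.75 = 0.0593; Term 2 = ν·Q^9.4·(…)^5.2 = 0.0377
D = 0.66·(0.0593 + 0.0377)^0.04 = 0.6012 m = 601 mm
Check: V = 0.916 m/s, Re = 3.67×10^5, f = 0.01663, h_f = 2.13 m ≈ 2.29 m ✓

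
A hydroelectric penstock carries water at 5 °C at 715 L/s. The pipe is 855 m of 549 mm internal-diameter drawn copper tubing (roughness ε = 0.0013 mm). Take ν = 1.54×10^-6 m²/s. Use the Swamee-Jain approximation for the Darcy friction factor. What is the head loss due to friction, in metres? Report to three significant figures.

V = 4Q/(πD²) = 4·0.715/(π·0.549²) = 3.020 m/s
Re = VD/ν = 3.020·0.549/1.54×10^-6 = 1.08×10^6 → turbulent
ε/D = 0.0013/549 = 2.37×10^-6
Swamee-Jain: f = 0.01153
h_f = f(L/D)V²/(2g) = 0.01153·(855/0.549)·3.020²/(2·9.81) = 8.347 m

h_f ≈ 8.35 m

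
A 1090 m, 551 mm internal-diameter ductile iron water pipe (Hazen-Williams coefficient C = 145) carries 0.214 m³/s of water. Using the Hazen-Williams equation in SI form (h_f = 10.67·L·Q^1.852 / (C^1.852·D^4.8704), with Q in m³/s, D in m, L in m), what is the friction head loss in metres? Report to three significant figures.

h_f ≈ 1.21 m

h_f = 10.67·1090·0.214^1.852 / (145^1.852·0.551^4.8704) = 1.212 m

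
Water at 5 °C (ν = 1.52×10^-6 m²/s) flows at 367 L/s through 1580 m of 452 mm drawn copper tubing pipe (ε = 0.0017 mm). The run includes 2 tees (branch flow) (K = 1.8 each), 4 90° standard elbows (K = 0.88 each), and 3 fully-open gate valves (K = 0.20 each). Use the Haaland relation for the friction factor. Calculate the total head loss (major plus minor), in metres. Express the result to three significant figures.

H_L ≈ 13.6 m

V = 4Q/(πD²) = 2.287 m/s; V²/2g = 0.2666 m
Re = 6.80×10^5, ε/D = 3.76×10^-6 → f = 0.01242 (Haaland)
Major: h_f = f(L/D)·V²/2g = 0.01242·3496·0.2666 = 11.58 m
Minor: ΣK = 7.72; h_m = ΣK·V²/2g = 2.058 m
Total H_L = 11.58 + 2.058 = 13.64 m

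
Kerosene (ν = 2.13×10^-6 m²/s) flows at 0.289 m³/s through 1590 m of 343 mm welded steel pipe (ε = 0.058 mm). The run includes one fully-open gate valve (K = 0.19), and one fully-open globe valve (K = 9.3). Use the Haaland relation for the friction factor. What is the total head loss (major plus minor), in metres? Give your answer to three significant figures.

V = 4Q/(πD²) = 3.128 m/s; V²/2g = 0.4986 m
Re = 5.04×10^5, ε/D = 1.69×10^-4 → f = 0.01498 (Haaland)
Major: h_f = f(L/D)·V²/2g = 0.01498·4636·0.4986 = 34.63 m
Minor: ΣK = 9.49; h_m = ΣK·V²/2g = 4.732 m
Total H_L = 34.63 + 4.732 = 39.36 m

H_L ≈ 39.4 m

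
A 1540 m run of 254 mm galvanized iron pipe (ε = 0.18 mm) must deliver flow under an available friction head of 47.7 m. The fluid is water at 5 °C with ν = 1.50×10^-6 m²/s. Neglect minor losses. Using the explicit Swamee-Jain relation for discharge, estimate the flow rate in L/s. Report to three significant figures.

Swamee-Jain (Type II): Q = -0.965·√(gD⁵h_f/L)·ln[ε/(3.7D) + √(3.17ν²L/(gD³h_f))]
√(gD⁵h_f/L) = √(9.81·0.254⁵·47.7/1540) = 0.01792
ε/(3.7D) = 1.92×10^-4; √(3.17ν²L/(gD³h_f)) = 3.78×10^-5
Q = -0.965·0.01792·ln(2.294×10^-4) = 0.1449 m³/s
Check: V = 2.86 m/s, Re = 4.84×10^5, f = 0.01899, h_f = 48.0 m ≈ 47.7 m ✓

Q ≈ 145 L/s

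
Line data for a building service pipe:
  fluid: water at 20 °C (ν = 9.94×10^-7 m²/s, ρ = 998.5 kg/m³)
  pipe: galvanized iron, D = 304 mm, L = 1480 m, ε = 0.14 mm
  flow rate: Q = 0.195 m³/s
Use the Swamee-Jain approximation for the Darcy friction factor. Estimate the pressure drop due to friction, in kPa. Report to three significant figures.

V = 4Q/(πD²) = 4·0.195/(π·0.304²) = 2.687 m/s
Re = VD/ν = 2.687·0.304/9.94×10^-7 = 8.22×10^5 → turbulent
ε/D = 0.14/304 = 4.61×10^-4
Swamee-Jain: f = 0.01714
h_f = f(L/D)V²/(2g) = 0.01714·(1480/0.304)·2.687²/(2·9.81) = 30.70 m
Δp = ρg·h_f = 998.5·9.81·30.70 = 300.7 kPa

Δp ≈ 301 kPa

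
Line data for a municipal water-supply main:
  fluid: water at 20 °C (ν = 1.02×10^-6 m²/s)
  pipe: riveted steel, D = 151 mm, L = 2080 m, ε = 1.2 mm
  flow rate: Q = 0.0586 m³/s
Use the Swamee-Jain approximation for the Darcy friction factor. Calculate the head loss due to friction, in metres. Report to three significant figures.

h_f ≈ 266 m

V = 4Q/(πD²) = 4·0.0586/(π·0.151²) = 3.272 m/s
Re = VD/ν = 3.272·0.151/1.02×10^-6 = 4.84×10^5 → turbulent
ε/D = 1.2/151 = 0.00795
Swamee-Jain: f = 0.03535
h_f = f(L/D)V²/(2g) = 0.03535·(2080/0.151)·3.272²/(2·9.81) = 265.8 m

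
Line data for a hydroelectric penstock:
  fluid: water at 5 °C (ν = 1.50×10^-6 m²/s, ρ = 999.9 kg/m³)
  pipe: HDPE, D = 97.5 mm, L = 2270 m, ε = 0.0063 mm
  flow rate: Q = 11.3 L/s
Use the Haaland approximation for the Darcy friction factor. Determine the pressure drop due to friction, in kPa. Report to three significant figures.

V = 4Q/(πD²) = 4·0.0113/(π·0.0975²) = 1.513 m/s
Re = VD/ν = 1.513·0.0975/1.50×10^-6 = 9.84×10^4 → turbulent
ε/D = 0.0063/97.5 = 6.46×10^-5
Haaland: f = 0.01816
h_f = f(L/D)V²/(2g) = 0.01816·(2270/0.0975)·1.513²/(2·9.81) = 49.36 m
Δp = ρg·h_f = 999.9·9.81·49.36 = 484.1 kPa

Δp ≈ 484 kPa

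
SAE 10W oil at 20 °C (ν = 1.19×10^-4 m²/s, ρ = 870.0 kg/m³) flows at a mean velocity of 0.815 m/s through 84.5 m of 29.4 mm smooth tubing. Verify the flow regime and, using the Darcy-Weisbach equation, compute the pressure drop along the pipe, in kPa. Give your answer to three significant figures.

Δp ≈ 264 kPa

Re = VD/ν = 0.815·0.02940/1.19×10^-4 = 201 → laminar (Re < 2300)
f = 64/Re = 0.3178
h_f = f(L/D)V²/(2g) = 0.3178·(84.5/0.02940)·0.815²/(2·9.81) = 30.93 m
Δp = ρg·h_f = 870.0·9.81·30.93 = 264.0 kPa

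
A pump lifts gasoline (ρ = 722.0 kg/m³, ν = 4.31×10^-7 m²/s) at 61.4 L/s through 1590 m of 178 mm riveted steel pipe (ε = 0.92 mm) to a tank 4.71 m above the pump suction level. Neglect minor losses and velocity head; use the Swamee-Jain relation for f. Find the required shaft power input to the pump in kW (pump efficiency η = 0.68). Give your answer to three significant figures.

V = 4Q/(πD²) = 2.467 m/s; Re = 1.02×10^6; ε/D = 0.00517; f = 0.03082
h_f = f(L/D)V²/2g = 85.44 m
Total head H = z + h_f = 4.71 + 85.44 = 90.15 m
P_hyd = ρgQH = 722.0·9.81·0.0614·90.15 = 39.20 kW
P_shaft = P_hyd/η = 39.20/0.68 = 57.65 kW

P_shaft ≈ 57.7 kW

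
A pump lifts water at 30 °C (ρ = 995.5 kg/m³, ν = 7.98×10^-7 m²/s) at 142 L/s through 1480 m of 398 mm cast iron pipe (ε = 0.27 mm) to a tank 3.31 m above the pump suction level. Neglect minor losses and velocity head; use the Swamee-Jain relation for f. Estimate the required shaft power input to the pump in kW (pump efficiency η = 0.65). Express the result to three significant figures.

V = 4Q/(πD²) = 1.141 m/s; Re = 5.69×10^5; ε/D = 6.78×10^-4; f = 0.01871
h_f = f(L/D)V²/2g = 4.621 m
Total head H = z + h_f = 3.31 + 4.621 = 7.931 m
P_hyd = ρgQH = 995.5·9.81·0.142·7.931 = 11.00 kW
P_shaft = P_hyd/η = 11.00/0.65 = 16.92 kW

P_shaft ≈ 16.9 kW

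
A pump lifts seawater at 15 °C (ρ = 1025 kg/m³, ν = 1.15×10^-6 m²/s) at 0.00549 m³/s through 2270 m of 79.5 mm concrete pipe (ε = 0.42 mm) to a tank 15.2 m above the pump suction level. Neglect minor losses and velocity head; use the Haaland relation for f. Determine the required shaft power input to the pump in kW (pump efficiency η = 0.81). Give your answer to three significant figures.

P_shaft ≈ 4.92 kW

V = 4Q/(πD²) = 1.106 m/s; Re = 7.65×10^4; ε/D = 0.00528; f = 0.03201
h_f = f(L/D)V²/2g = 56.98 m
Total head H = z + h_f = 15.2 + 56.98 = 72.18 m
P_hyd = ρgQH = 1025·9.81·0.00549·72.18 = 3.985 kW
P_shaft = P_hyd/η = 3.985/0.81 = 4.919 kW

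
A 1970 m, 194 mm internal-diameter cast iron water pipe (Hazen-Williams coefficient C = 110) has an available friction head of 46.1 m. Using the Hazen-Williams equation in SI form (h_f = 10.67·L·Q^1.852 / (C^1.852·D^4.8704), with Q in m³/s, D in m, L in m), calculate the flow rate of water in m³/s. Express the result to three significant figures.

Q ≈ 0.0540 m³/s

Rearranging: Q = [h_f·C^1.852·D^4.8704 / (10.67·L)]^(1/1.852)
Q = [46.1·110^1.852·0.194^4.8704 / (10.67·1970)]^0.540 = 0.05404 m³/s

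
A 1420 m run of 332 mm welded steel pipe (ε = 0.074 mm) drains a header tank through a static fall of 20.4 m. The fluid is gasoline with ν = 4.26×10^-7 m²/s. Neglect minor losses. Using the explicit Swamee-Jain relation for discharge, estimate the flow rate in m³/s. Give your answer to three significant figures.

Swamee-Jain (Type II): Q = -0.965·√(gD⁵h_f/L)·ln[ε/(3.7D) + √(3.17ν²L/(gD³h_f))]
√(gD⁵h_f/L) = √(9.81·0.332⁵·20.4/1420) = 0.02384
ε/(3.7D) = 6.02×10^-5; √(3.17ν²L/(gD³h_f)) = 1.06×10^-5
Q = -0.965·0.02384·ln(7.080×10^-5) = 0.2199 m³/s
Check: V = 2.54 m/s, Re = 1.98×10^6, f = 0.01459, h_f = 20.5 m ≈ 20.4 m ✓

Q ≈ 0.220 m³/s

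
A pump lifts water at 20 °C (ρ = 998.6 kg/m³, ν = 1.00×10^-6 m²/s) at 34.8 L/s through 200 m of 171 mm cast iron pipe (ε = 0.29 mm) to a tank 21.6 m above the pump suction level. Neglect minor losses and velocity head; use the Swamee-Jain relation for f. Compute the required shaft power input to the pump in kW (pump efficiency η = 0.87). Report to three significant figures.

V = 4Q/(πD²) = 1.515 m/s; Re = 2.59×10^5; ε/D = 0.00170; f = 0.02336
h_f = f(L/D)V²/2g = 3.198 m
Total head H = z + h_f = 21.6 + 3.198 = 24.80 m
P_hyd = ρgQH = 998.6·9.81·0.0348·24.80 = 8.454 kW
P_shaft = P_hyd/η = 8.454/0.87 = 9.717 kW

P_shaft ≈ 9.72 kW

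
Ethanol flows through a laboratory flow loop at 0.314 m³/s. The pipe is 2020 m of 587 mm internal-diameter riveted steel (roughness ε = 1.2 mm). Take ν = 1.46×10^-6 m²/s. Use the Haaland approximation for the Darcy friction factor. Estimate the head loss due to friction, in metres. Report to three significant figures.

V = 4Q/(πD²) = 4·0.314/(π·0.587²) = 1.160 m/s
Re = VD/ν = 1.160·0.587/1.46×10^-6 = 4.66×10^5 → turbulent
ε/D = 1.2/587 = 0.00204
Haaland: f = 0.02394
h_f = f(L/D)V²/(2g) = 0.02394·(2020/0.587)·1.160²/(2·9.81) = 5.654 m

h_f ≈ 5.65 m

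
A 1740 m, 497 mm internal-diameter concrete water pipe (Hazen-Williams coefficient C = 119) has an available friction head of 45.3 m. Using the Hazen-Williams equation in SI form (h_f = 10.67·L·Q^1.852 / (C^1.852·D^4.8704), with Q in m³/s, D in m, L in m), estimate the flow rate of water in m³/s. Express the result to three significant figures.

Rearranging: Q = [h_f·C^1.852·D^4.8704 / (10.67·L)]^(1/1.852)
Q = [45.3·119^1.852·0.497^4.8704 / (10.67·1740)]^0.540 = 0.7351 m³/s

Q ≈ 0.735 m³/s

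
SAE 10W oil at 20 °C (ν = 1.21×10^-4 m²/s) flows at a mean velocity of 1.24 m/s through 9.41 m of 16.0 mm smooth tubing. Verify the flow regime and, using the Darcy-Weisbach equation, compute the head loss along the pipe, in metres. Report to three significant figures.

h_f ≈ 18.0 m

Re = VD/ν = 1.24·0.01600/1.21×10^-4 = 164 → laminar (Re < 2300)
f = 64/Re = 0.3903
h_f = f(L/D)V²/(2g) = 0.3903·(9.41/0.01600)·1.24²/(2·9.81) = 17.99 m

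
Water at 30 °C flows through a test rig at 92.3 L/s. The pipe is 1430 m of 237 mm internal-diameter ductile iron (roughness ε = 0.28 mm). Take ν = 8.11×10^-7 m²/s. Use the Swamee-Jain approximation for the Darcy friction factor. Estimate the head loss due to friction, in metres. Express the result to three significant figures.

V = 4Q/(πD²) = 4·0.0923/(π·0.237²) = 2.092 m/s
Re = VD/ν = 2.092·0.237/8.11×10^-7 = 6.11×10^5 → turbulent
ε/D = 0.28/237 = 0.00118
Swamee-Jain: f = 0.02101
h_f = f(L/D)V²/(2g) = 0.02101·(1430/0.237)·2.092²/(2·9.81) = 28.28 m

h_f ≈ 28.3 m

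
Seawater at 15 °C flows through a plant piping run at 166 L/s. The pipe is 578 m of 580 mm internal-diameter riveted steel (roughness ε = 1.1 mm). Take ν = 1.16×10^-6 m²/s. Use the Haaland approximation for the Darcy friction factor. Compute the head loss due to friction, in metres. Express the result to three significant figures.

h_f ≈ 0.475 m

V = 4Q/(πD²) = 4·0.166/(π·0.580²) = 0.6283 m/s
Re = VD/ν = 0.6283·0.580/1.16×10^-6 = 3.14×10^5 → turbulent
ε/D = 1.1/580 = 0.00190
Haaland: f = 0.02367
h_f = f(L/D)V²/(2g) = 0.02367·(578/0.580)·0.6283²/(2·9.81) = 0.4745 m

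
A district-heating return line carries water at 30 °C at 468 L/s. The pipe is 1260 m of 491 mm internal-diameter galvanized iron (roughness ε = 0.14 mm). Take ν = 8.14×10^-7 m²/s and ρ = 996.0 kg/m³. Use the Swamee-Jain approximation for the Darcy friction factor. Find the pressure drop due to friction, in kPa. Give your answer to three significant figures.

Δp ≈ 120 kPa

V = 4Q/(πD²) = 4·0.468/(π·0.491²) = 2.472 m/s
Re = VD/ν = 2.472·0.491/8.14×10^-7 = 1.49×10^6 → turbulent
ε/D = 0.14/491 = 2.85×10^-4
Swamee-Jain: f = 0.01538
h_f = f(L/D)V²/(2g) = 0.01538·(1260/0.491)·2.472²/(2·9.81) = 12.29 m
Δp = ρg·h_f = 996.0·9.81·12.29 = 120.1 kPa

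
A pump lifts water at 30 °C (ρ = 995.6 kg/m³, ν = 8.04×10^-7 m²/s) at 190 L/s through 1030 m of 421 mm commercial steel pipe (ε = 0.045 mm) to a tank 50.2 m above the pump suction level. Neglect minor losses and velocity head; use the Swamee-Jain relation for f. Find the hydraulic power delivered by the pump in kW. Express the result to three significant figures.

P_hyd ≈ 99.2 kW

V = 4Q/(πD²) = 1.365 m/s; Re = 7.15×10^5; ε/D = 1.07×10^-4; f = 0.01402
h_f = f(L/D)V²/2g = 3.256 m
Total head H = z + h_f = 50.2 + 3.256 = 53.46 m
P_hyd = ρgQH = 995.6·9.81·0.190·53.46 = 99.20 kW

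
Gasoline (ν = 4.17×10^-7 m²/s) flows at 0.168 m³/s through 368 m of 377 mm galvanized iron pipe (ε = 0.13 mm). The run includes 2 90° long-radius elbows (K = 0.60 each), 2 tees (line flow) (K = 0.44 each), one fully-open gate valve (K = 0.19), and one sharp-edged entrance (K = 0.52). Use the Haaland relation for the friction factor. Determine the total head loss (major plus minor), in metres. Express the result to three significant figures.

H_L ≈ 2.11 m

V = 4Q/(πD²) = 1.505 m/s; V²/2g = 0.1154 m
Re = 1.36×10^6, ε/D = 3.45×10^-4 → f = 0.01585 (Haaland)
Major: h_f = f(L/D)·V²/2g = 0.01585·976.1·0.1154 = 1.786 m
Minor: ΣK = 2.79; h_m = ΣK·V²/2g = 0.3221 m
Total H_L = 1.786 + 0.3221 = 2.108 m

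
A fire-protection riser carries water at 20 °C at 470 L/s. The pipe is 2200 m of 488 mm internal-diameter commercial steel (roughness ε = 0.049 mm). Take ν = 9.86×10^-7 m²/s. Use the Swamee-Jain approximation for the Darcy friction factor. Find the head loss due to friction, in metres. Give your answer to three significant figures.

h_f ≈ 19.3 m

V = 4Q/(πD²) = 4·0.470/(π·0.488²) = 2.513 m/s
Re = VD/ν = 2.513·0.488/9.86×10^-7 = 1.24×10^6 → turbulent
ε/D = 0.049/488 = 1.00×10^-4
Swamee-Jain: f = 0.01328
h_f = f(L/D)V²/(2g) = 0.01328·(2200/0.488)·2.513²/(2·9.81) = 19.28 m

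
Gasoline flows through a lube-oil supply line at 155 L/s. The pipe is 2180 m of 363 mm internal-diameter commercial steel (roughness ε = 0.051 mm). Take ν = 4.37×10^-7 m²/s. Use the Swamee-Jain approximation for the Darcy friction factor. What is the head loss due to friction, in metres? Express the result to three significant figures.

V = 4Q/(πD²) = 4·0.155/(π·0.363²) = 1.498 m/s
Re = VD/ν = 1.498·0.363/4.37×10^-7 = 1.24×10^6 → turbulent
ε/D = 0.051/363 = 1.40×10^-4
Swamee-Jain: f = 0.01387
h_f = f(L/D)V²/(2g) = 0.01387·(2180/0.363)·1.498²/(2·9.81) = 9.521 m

h_f ≈ 9.52 m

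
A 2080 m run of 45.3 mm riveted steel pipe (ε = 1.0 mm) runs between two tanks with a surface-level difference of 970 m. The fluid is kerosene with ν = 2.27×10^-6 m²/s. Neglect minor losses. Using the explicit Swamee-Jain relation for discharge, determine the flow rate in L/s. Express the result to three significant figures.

Swamee-Jain (Type II): Q = -0.965·√(gD⁵h_f/L)·ln[ε/(3.7D) + √(3.17ν²L/(gD³h_f))]
√(gD⁵h_f/L) = √(9.81·0.0453⁵·970/2080) = 9.342×10^-4
ε/(3.7D) = 0.00597; √(3.17ν²L/(gD³h_f)) = 1.96×10^-4
Q = -0.965·9.342×10^-4·ln(0.006162) = 0.004588 m³/s
Check: V = 2.85 m/s, Re = 5.68×10^4, f = 0.05152, h_f = 977 m ≈ 970 m ✓

Q ≈ 4.59 L/s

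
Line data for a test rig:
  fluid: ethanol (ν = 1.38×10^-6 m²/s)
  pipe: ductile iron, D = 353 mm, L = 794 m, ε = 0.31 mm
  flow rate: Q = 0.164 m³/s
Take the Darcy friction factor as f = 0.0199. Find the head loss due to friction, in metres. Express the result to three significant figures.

h_f ≈ 6.41 m

V = 4Q/(πD²) = 4·0.164/(π·0.353²) = 1.676 m/s
h_f = f(L/D)V²/(2g) = 0.01990·(794/0.353)·1.676²/(2·9.81) = 6.406 m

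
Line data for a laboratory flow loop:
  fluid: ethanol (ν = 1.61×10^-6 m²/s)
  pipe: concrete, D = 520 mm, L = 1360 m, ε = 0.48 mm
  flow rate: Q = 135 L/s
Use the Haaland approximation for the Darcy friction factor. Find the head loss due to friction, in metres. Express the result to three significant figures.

h_f ≈ 1.11 m

V = 4Q/(πD²) = 4·0.135/(π·0.520²) = 0.6357 m/s
Re = VD/ν = 0.6357·0.520/1.61×10^-6 = 2.05×10^5 → turbulent
ε/D = 0.48/520 = 9.23×10^-4
Haaland: f = 0.02057
h_f = f(L/D)V²/(2g) = 0.02057·(1360/0.520)·0.6357²/(2·9.81) = 1.108 m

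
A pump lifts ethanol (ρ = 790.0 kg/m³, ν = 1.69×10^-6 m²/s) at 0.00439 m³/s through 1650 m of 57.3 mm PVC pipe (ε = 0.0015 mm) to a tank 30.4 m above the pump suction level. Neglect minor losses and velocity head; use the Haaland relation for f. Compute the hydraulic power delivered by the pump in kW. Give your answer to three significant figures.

P_hyd ≈ 3.95 kW

V = 4Q/(πD²) = 1.702 m/s; Re = 5.77×10^4; ε/D = 2.62×10^-5; f = 0.02013
h_f = f(L/D)V²/2g = 85.63 m
Total head H = z + h_f = 30.4 + 85.63 = 116.0 m
P_hyd = ρgQH = 790.0·9.81·0.00439·116.0 = 3.948 kW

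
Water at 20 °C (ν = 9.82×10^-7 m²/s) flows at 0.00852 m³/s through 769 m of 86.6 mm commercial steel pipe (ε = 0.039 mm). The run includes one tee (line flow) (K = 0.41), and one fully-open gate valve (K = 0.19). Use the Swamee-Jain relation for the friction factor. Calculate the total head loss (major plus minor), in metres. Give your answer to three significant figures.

V = 4Q/(πD²) = 1.446 m/s; V²/2g = 0.1066 m
Re = 1.28×10^5, ε/D = 4.50×10^-4 → f = 0.01959 (Swamee-Jain)
Major: h_f = f(L/D)·V²/2g = 0.01959·8880·0.1066 = 18.55 m
Minor: ΣK = 0.600; h_m = ΣK·V²/2g = 0.06399 m
Total H_L = 18.55 + 0.06399 = 18.61 m

H_L ≈ 18.6 m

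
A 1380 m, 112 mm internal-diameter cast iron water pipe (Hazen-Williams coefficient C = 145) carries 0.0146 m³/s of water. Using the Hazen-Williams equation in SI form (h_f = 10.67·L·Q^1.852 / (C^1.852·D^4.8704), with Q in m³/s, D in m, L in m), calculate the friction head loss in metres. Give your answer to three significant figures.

h_f = 10.67·1380·0.0146^1.852 / (145^1.852·0.112^4.8704) = 24.90 m

h_f ≈ 24.9 m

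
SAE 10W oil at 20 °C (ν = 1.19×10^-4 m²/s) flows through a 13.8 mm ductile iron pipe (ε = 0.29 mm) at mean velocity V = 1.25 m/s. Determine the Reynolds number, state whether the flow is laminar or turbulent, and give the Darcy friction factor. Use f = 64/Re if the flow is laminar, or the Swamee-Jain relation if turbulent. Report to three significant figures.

Re ≈ 145; laminar; f = 64/Re ≈ 0.442

Re = VD/ν = 1.250·0.0138/1.19×10^-4 = 145
Re < 2300 → laminar → f = 64/Re = 0.4415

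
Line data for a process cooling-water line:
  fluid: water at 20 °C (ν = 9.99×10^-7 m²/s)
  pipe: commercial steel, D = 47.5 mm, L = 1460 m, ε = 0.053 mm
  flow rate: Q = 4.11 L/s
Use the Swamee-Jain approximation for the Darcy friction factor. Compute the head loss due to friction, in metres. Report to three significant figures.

V = 4Q/(πD²) = 4·0.00411/(π·0.0475²) = 2.319 m/s
Re = VD/ν = 2.319·0.0475/9.99×10^-7 = 1.10×10^5 → turbulent
ε/D = 0.053/47.5 = 0.00112
Swamee-Jain: f = 0.02255
h_f = f(L/D)V²/(2g) = 0.02255·(1460/0.0475)·2.319²/(2·9.81) = 190.0 m

h_f ≈ 190 m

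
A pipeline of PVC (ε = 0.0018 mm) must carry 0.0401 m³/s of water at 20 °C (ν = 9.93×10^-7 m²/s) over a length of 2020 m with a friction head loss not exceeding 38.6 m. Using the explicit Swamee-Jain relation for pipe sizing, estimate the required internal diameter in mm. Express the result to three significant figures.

Swamee-Jain (Type III): D = 0.66·[ε^1.25·(LQ²/(gh_f))^4.75 + ν·Q^9.4·(L/(gh_f))^5.2]^0.04
LQ²/(gh_f) = 0.008578; L/(gh_f) = 5.335
Term 1 = ε^1.25·(…)^4.75 = 1.01×10^-17; Term 2 = ν·Q^9.4·(…)^5.2 = 4.44×10^-16
D = 0.66·(1.01×10^-17 + 4.44×10^-16)^0.04 = 0.1606 m = 161 mm
Check: V = 1.98 m/s, Re = 3.20×10^5, f = 0.01434, h_f = 36.0 m ≈ 38.6 m ✓

D ≈ 161 mm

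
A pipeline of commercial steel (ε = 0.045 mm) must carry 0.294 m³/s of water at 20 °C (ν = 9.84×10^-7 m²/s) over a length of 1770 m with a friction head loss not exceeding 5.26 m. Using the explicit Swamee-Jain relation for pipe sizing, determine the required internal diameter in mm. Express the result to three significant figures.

Swamee-Jain (Type III): D = 0.66·[ε^1.25·(LQ²/(gh_f))^4.75 + ν·Q^9.4·(L/(gh_f))^5.2]^0.04
LQ²/(gh_f) = 2.965; L/(gh_f) = 34.30
Term 1 = ε^1.25·(…)^4.75 = 6.44×10^-4; Term 2 = ν·Q^9.4·(…)^5.2 = 9.53×10^-4
D = 0.66·(6.44×10^-4 + 9.53×10^-4)^0.04 = 0.5101 m = 510 mm
Check: V = 1.44 m/s, Re = 7.46×10^5, f = 0.01371, h_f = 5.02 m ≈ 5.26 m ✓

D ≈ 510 mm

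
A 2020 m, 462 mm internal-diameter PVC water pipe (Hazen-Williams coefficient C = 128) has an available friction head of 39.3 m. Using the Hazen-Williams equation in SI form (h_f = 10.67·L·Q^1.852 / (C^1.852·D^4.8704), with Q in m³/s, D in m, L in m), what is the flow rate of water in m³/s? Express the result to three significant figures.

Q ≈ 0.558 m³/s

Rearranging: Q = [h_f·C^1.852·D^4.8704 / (10.67·L)]^(1/1.852)
Q = [39.3·128^1.852·0.462^4.8704 / (10.67·2020)]^0.540 = 0.5575 m³/s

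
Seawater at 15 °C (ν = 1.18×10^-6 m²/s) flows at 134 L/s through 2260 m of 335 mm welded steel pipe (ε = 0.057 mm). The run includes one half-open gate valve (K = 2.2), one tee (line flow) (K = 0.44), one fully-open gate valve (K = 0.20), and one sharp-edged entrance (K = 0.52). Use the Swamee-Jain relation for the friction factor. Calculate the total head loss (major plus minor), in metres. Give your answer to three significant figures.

V = 4Q/(πD²) = 1.520 m/s; V²/2g = 0.1178 m
Re = 4.32×10^5, ε/D = 1.70×10^-4 → f = 0.01544 (Swamee-Jain)
Major: h_f = f(L/D)·V²/2g = 0.01544·6746·0.1178 = 12.27 m
Minor: ΣK = 3.36; h_m = ΣK·V²/2g = 0.3958 m
Total H_L = 12.27 + 0.3958 = 12.67 m

H_L ≈ 12.7 m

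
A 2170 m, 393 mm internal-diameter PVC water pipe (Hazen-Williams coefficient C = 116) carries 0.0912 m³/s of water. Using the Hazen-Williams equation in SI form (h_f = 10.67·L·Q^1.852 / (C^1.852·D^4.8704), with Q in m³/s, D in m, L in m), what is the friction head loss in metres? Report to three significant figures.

h_f = 10.67·2170·0.0912^1.852 / (116^1.852·0.393^4.8704) = 3.896 m

h_f ≈ 3.90 m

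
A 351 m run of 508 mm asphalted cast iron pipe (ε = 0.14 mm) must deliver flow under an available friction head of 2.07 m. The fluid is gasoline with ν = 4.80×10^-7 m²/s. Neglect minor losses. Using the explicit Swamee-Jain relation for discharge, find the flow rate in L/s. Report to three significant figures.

Q ≈ 401 L/s

Swamee-Jain (Type II): Q = -0.965·√(gD⁵h_f/L)·ln[ε/(3.7D) + √(3.17ν²L/(gD³h_f))]
√(gD⁵h_f/L) = √(9.81·0.508⁵·2.07/351) = 0.04424
ε/(3.7D) = 7.45×10^-5; √(3.17ν²L/(gD³h_f)) = 9.81×10^-6
Q = -0.965·0.04424·ln(8.430×10^-5) = 0.4005 m³/s
Check: V = 1.98 m/s, Re = 2.09×10^6, f = 0.01513, h_f = 2.08 m ≈ 2.07 m ✓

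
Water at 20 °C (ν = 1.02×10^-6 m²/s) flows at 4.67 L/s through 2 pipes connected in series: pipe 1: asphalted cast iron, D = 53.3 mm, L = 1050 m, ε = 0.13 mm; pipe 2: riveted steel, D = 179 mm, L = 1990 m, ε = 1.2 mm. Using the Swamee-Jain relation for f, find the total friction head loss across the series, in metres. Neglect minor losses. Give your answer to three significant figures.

Pipe 1: V = 2.093 m/s, Re = 1.09×10^5, ε/D = 0.00244, f = 0.02631, h_1 = f(L/D)V²/2g = 115.7 m
Pipe 2: V = 0.1856 m/s, Re = 3.26×10^4, ε/D = 0.00670, f = 0.03597, h_2 = f(L/D)V²/2g = 0.7019 m
Series → Q common, losses add: H = Σh = 116.4 m

H ≈ 116 m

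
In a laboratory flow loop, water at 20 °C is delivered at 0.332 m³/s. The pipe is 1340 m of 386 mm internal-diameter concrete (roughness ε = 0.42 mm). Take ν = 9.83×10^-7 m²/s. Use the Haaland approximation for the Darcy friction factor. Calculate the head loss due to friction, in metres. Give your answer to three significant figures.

h_f ≈ 28.9 m

V = 4Q/(πD²) = 4·0.332/(π·0.386²) = 2.837 m/s
Re = VD/ν = 2.837·0.386/9.83×10^-7 = 1.11×10^6 → turbulent
ε/D = 0.42/386 = 0.00109
Haaland: f = 0.02031
h_f = f(L/D)V²/(2g) = 0.02031·(1340/0.386)·2.837²/(2·9.81) = 28.93 m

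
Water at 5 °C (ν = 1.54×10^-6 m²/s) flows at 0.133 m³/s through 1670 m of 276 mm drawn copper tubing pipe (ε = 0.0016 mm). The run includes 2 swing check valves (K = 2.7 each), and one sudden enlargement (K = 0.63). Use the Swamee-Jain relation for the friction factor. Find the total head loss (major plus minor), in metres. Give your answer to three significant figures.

V = 4Q/(πD²) = 2.223 m/s; V²/2g = 0.2519 m
Re = 3.98×10^5, ε/D = 5.80×10^-6 → f = 0.01372 (Swamee-Jain)
Major: h_f = f(L/D)·V²/2g = 0.01372·6051·0.2519 = 20.91 m
Minor: ΣK = 6.03; h_m = ΣK·V²/2g = 1.519 m
Total H_L = 20.91 + 1.519 = 22.43 m

H_L ≈ 22.4 m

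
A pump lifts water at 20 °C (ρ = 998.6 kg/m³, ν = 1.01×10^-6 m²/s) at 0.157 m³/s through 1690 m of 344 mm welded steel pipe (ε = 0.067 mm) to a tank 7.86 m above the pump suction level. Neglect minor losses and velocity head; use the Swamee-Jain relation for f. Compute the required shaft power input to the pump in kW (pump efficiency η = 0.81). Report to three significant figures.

V = 4Q/(πD²) = 1.689 m/s; Re = 5.75×10^5; ε/D = 1.95×10^-4; f = 0.01528
h_f = f(L/D)V²/2g = 10.92 m
Total head H = z + h_f = 7.86 + 10.92 = 18.78 m
P_hyd = ρgQH = 998.6·9.81·0.157·18.78 = 28.88 kW
P_shaft = P_hyd/η = 28.88/0.81 = 35.66 kW

P_shaft ≈ 35.7 kW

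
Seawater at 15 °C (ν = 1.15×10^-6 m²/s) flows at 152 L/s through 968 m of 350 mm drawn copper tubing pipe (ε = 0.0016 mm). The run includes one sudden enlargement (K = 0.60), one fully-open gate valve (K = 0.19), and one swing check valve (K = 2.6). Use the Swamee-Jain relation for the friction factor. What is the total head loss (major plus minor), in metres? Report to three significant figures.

V = 4Q/(πD²) = 1.580 m/s; V²/2g = 0.1272 m
Re = 4.81×10^5, ε/D = 4.57×10^-6 → f = 0.01326 (Swamee-Jain)
Major: h_f = f(L/D)·V²/2g = 0.01326·2766·0.1272 = 4.664 m
Minor: ΣK = 3.39; h_m = ΣK·V²/2g = 0.4313 m
Total H_L = 4.664 + 0.4313 = 5.095 m

H_L ≈ 5.09 m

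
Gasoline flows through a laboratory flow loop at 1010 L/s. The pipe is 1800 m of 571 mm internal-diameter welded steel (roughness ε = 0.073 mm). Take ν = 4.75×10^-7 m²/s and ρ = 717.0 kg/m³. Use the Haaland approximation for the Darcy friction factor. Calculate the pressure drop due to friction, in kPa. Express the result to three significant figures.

V = 4Q/(πD²) = 4·1.01/(π·0.571²) = 3.944 m/s
Re = VD/ν = 3.944·0.571/4.75×10^-7 = 4.74×10^6 → turbulent
ε/D = 0.073/571 = 1.28×10^-4
Haaland: f = 0.01286
h_f = f(L/D)V²/(2g) = 0.01286·(1800/0.571)·3.944²/(2·9.81) = 32.14 m
Δp = ρg·h_f = 717.0·9.81·32.14 = 226.1 kPa

Δp ≈ 226 kPa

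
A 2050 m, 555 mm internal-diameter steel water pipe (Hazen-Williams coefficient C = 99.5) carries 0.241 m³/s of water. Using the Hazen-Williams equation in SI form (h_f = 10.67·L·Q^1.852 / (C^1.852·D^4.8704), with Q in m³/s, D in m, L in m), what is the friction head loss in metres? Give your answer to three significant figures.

h_f = 10.67·2050·0.241^1.852 / (99.5^1.852·0.555^4.8704) = 5.506 m

h_f ≈ 5.51 m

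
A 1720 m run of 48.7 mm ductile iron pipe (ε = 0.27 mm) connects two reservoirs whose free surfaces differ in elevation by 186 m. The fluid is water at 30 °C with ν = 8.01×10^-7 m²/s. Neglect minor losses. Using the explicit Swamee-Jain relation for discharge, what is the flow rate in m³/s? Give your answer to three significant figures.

Swamee-Jain (Type II): Q = -0.965·√(gD⁵h_f/L)·ln[ε/(3.7D) + √(3.17ν²L/(gD³h_f))]
√(gD⁵h_f/L) = √(9.81·0.0487⁵·186/1720) = 5.391×10^-4
ε/(3.7D) = 0.00150; √(3.17ν²L/(gD³h_f)) = 1.29×10^-4
Q = -0.965·5.391×10^-4·ln(0.001627) = 0.003340 m³/s
Check: V = 1.79 m/s, Re = 1.09×10^5, f = 0.03239, h_f = 187 m ≈ 186 m ✓

Q ≈ 0.00334 m³/s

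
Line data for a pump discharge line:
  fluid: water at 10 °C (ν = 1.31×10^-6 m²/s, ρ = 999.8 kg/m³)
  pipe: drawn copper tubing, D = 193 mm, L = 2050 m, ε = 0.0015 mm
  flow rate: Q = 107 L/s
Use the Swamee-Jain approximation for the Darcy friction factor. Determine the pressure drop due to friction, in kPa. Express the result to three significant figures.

V = 4Q/(πD²) = 4·0.107/(π·0.193²) = 3.657 m/s
Re = VD/ν = 3.657·0.193/1.31×10^-6 = 5.39×10^5 → turbulent
ε/D = 0.0015/193 = 7.77×10^-6
Swamee-Jain: f = 0.01305
h_f = f(L/D)V²/(2g) = 0.01305·(2050/0.193)·3.657²/(2·9.81) = 94.50 m
Δp = ρg·h_f = 999.8·9.81·94.50 = 926.8 kPa

Δp ≈ 927 kPa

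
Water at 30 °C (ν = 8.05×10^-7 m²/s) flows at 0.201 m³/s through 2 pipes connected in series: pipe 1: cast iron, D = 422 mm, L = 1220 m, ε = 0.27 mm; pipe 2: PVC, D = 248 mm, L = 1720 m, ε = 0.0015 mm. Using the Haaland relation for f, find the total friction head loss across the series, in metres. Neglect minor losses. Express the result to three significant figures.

H ≈ 74.3 m

Pipe 1: V = 1.437 m/s, Re = 7.53×10^5, ε/D = 6.40×10^-4, f = 0.01818, h_1 = f(L/D)V²/2g = 5.533 m
Pipe 2: V = 4.161 m/s, Re = 1.28×10^6, ε/D = 6.05×10^-6, f = 0.01124, h_2 = f(L/D)V²/2g = 68.81 m
Series → Q common, losses add: H = Σh = 74.34 m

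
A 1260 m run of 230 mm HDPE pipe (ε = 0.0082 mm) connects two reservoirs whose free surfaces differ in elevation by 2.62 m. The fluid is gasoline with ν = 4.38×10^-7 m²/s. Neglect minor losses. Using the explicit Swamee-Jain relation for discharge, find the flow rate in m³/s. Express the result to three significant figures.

Q ≈ 0.0340 m³/s

Swamee-Jain (Type II): Q = -0.965·√(gD⁵h_f/L)·ln[ε/(3.7D) + √(3.17ν²L/(gD³h_f))]
√(gD⁵h_f/L) = √(9.81·0.230⁵·2.62/1260) = 0.003623
ε/(3.7D) = 9.64×10^-6; √(3.17ν²L/(gD³h_f)) = 4.95×10^-5
Q = -0.965·0.003623·ln(5.914×10^-5) = 0.03404 m³/s
Check: V = 0.819 m/s, Re = 4.30×10^5, f = 0.01395, h_f = 2.62 m ≈ 2.62 m ✓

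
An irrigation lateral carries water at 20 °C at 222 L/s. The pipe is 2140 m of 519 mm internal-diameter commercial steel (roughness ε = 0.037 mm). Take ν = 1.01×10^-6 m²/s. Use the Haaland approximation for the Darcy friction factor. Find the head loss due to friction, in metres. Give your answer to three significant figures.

h_f ≈ 3.19 m

V = 4Q/(πD²) = 4·0.222/(π·0.519²) = 1.049 m/s
Re = VD/ν = 1.049·0.519/1.01×10^-6 = 5.39×10^5 → turbulent
ε/D = 0.037/519 = 7.13×10^-5
Haaland: f = 0.01380
h_f = f(L/D)V²/(2g) = 0.01380·(2140/0.519)·1.049²/(2·9.81) = 3.193 m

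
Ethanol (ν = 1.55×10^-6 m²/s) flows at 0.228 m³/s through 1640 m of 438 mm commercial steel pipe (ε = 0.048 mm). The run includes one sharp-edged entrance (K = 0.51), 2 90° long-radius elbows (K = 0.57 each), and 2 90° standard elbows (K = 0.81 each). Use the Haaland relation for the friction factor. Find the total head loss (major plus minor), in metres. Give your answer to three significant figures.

V = 4Q/(πD²) = 1.513 m/s; V²/2g = 0.1167 m
Re = 4.28×10^5, ε/D = 1.10×10^-4 → f = 0.01463 (Haaland)
Major: h_f = f(L/D)·V²/2g = 0.01463·3744·0.1167 = 6.394 m
Minor: ΣK = 3.27; h_m = ΣK·V²/2g = 0.3816 m
Total H_L = 6.394 + 0.3816 = 6.776 m

H_L ≈ 6.78 m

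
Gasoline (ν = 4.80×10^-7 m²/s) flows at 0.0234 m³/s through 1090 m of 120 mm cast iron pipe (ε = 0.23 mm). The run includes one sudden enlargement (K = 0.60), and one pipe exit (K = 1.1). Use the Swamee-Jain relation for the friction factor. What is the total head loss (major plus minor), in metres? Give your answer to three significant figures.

V = 4Q/(πD²) = 2.069 m/s; V²/2g = 0.2182 m
Re = 5.17×10^5, ε/D = 0.00192 → f = 0.02364 (Swamee-Jain)
Major: h_f = f(L/D)·V²/2g = 0.02364·9083·0.2182 = 46.84 m
Minor: ΣK = 1.70; h_m = ΣK·V²/2g = 0.3709 m
Total H_L = 46.84 + 0.3709 = 47.21 m

H_L ≈ 47.2 m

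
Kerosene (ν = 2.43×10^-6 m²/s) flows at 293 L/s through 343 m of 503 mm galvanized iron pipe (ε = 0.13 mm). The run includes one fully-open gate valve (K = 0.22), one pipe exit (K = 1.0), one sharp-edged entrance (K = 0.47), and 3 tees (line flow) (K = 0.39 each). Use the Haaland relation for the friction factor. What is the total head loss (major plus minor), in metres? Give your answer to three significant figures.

V = 4Q/(πD²) = 1.474 m/s; V²/2g = 0.1108 m
Re = 3.05×10^5, ε/D = 2.58×10^-4 → f = 0.01648 (Haaland)
Major: h_f = f(L/D)·V²/2g = 0.01648·681.9·0.1108 = 1.245 m
Minor: ΣK = 2.86; h_m = ΣK·V²/2g = 0.3169 m
Total H_L = 1.245 + 0.3169 = 1.562 m

H_L ≈ 1.56 m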